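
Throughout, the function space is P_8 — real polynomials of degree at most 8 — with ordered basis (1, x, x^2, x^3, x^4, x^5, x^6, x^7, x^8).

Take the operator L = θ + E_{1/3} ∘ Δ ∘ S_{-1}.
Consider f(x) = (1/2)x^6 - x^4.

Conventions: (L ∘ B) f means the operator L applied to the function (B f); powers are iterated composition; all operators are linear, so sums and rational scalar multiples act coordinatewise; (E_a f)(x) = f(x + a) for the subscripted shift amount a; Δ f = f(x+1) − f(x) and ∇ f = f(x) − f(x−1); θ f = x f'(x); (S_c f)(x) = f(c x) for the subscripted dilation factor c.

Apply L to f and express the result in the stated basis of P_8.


g(x) = 3x^6 + 3x^5 + (17/2)x^4 + (58/3)x^3 + (245/18)x^2 + (89/27)x - 55/162

θ f = 3x^6 - 4x^4
S_{-1} f = (1/2)x^6 - x^4
Δ S_{-1} f = 3x^5 + (15/2)x^4 + 6x^3 + (3/2)x^2 - x - 1/2
E_{1/3} Δ S_{-1} f = 3x^5 + (25/2)x^4 + (58/3)x^3 + (245/18)x^2 + (89/27)x - 55/162
(θ + E_{1/3} ∘ Δ ∘ S_{-1}) f = 3x^6 + 3x^5 + (17/2)x^4 + (58/3)x^3 + (245/18)x^2 + (89/27)x - 55/162


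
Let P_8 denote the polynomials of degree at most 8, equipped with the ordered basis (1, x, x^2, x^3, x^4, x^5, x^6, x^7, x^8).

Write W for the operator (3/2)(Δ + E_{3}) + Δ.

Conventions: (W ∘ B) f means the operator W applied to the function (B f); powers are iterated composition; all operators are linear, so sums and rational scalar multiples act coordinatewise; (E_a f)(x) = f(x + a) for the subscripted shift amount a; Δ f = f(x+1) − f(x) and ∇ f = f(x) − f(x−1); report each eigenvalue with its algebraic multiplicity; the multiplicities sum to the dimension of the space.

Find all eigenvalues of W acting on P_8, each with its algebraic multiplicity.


image of 1: 3/2
image of x: (3/2)x + 7
image of x^2: (3/2)x^2 + 14x + 16
image of x^3: (3/2)x^3 + 21x^2 + 48x + 43
image of x^4: (3/2)x^4 + 28x^3 + 96x^2 + 172x + 124
image of x^5: (3/2)x^5 + 35x^4 + 160x^3 + 430x^2 + 620x + 367
image of x^6: (3/2)x^6 + 42x^5 + 240x^4 + 860x^3 + 1860x^2 + 2202x + 1096
image of x^7: (3/2)x^7 + 49x^6 + 336x^5 + 1505x^4 + 4340x^3 + 7707x^2 + 7672x + 3283
image of x^8: (3/2)x^8 + 56x^7 + 448x^6 + 2408x^5 + 8680x^4 + 20552x^3 + 30688x^2 + 26264x + 9844
the matrix is upper triangular; its diagonal is (3/2, 3/2, 3/2, 3/2, 3/2, 3/2, 3/2, 3/2, 3/2)
for a triangular matrix the eigenvalues are the diagonal entries, with algebraic multiplicity their repetition count

λ = 3/2 (multiplicity 9)


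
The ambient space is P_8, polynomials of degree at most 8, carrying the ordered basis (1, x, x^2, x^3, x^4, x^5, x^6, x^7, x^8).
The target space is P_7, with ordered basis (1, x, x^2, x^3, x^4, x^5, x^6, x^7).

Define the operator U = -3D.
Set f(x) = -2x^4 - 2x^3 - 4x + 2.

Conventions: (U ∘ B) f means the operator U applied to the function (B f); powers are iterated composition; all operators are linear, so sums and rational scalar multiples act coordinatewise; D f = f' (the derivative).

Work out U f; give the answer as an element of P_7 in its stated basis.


D f = -8x^3 - 6x^2 - 4
(-3D) f = 24x^3 + 18x^2 + 12

the image equals g(x) = 24x^3 + 18x^2 + 12


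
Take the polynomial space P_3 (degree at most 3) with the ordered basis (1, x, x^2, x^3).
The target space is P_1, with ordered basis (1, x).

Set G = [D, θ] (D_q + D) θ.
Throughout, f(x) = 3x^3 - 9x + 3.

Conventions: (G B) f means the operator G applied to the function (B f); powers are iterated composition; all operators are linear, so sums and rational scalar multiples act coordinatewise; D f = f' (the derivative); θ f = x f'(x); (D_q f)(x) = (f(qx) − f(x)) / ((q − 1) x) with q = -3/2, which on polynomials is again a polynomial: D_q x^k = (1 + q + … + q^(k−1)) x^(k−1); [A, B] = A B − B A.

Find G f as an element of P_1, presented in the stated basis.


the image equals g(x) = (171/2)x

θ f = 9x^3 - 9x
D_q θ f = (63/4)x^2 - 9
D θ f = 27x^2 - 9
(D_q + D) θ f = (171/4)x^2 - 18
θ (D_q + D) θ f = (171/2)x^2
D θ (D_q + D) θ f = 171x
D (D_q + D) θ f = (171/2)x
θ D (D_q + D) θ f = (171/2)x
[D, θ] (D_q + D) θ f = (171/2)x


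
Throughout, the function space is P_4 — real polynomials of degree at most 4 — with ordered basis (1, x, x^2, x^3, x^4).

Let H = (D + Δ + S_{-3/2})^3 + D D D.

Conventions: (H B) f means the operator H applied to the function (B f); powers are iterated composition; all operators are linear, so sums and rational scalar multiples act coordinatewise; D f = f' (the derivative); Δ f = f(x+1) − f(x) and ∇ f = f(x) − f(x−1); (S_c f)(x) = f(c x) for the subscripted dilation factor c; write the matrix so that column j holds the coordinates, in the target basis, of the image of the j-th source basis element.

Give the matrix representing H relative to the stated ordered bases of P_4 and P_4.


image of 1: 1
image of x: -(27/8)x + 7/2
image of x^2: (729/64)x^2 + (63/4)x + 357/16
image of x^3: -(19683/512)x^3 + (1701/32)x^2 - (441/64)x + 2497/64
image of x^4: (531441/4096)x^4 + (5103/32)x^3 + (56511/128)x^2 + (28233/64)x + 72593/256
each image's coordinates form column j of the matrix

the matrix is [[1, 7/2, 357/16, 2497/64, 72593/256]; [0, -27/8, 63/4, -441/64, 28233/64]; [0, 0, 729/64, 1701/32, 56511/128]; [0, 0, 0, -19683/512, 5103/32]; [0, 0, 0, 0, 531441/4096]] (rows listed top to bottom)


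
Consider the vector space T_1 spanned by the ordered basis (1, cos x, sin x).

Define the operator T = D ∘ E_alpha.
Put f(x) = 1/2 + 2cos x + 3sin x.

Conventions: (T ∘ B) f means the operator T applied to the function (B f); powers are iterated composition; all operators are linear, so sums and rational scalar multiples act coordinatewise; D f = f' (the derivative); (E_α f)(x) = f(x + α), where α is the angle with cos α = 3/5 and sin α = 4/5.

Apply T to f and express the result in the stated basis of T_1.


E_alpha f = 1/2 + (18/5)cos x + (1/5)sin x
D E_alpha f = (1/5)cos x - (18/5)sin x

the result is g(x) = (1/5)cos x - (18/5)sin x


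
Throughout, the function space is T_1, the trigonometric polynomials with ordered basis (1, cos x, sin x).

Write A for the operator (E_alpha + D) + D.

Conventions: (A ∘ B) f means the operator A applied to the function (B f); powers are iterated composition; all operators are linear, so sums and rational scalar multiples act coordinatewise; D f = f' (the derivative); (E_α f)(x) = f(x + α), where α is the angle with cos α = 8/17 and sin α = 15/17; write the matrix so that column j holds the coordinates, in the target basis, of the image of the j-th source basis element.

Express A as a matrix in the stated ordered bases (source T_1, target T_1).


image of 1: 1
image of cos x: (8/17)cos x - (49/17)sin x
image of sin x: (49/17)cos x + (8/17)sin x
each image's coordinates form column j of the matrix

the matrix is [[1, 0, 0]; [0, 8/17, 49/17]; [0, -49/17, 8/17]] (rows listed top to bottom)


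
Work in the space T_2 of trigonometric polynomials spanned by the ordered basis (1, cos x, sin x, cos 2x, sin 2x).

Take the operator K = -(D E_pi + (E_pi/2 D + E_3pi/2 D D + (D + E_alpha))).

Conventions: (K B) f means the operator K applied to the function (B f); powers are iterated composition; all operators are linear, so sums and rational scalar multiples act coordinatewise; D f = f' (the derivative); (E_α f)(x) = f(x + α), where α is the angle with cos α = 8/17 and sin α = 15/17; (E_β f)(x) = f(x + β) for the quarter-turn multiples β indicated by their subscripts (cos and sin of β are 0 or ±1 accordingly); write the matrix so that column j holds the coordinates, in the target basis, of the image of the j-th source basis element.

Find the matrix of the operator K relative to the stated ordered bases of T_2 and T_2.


the matrix is [[-1, 0, 0, 0, 0]; [0, 9/17, -32/17, 0, 0]; [0, 32/17, 9/17, 0, 0]; [0, 0, 0, -995/289, -818/289]; [0, 0, 0, 818/289, -995/289]] (rows listed top to bottom)

image of 1: -1
image of cos x: (9/17)cos x + (32/17)sin x
image of sin x: -(32/17)cos x + (9/17)sin x
image of cos 2x: -(995/289)cos 2x + (818/289)sin 2x
image of sin 2x: -(818/289)cos 2x - (995/289)sin 2x
each image's coordinates form column j of the matrix


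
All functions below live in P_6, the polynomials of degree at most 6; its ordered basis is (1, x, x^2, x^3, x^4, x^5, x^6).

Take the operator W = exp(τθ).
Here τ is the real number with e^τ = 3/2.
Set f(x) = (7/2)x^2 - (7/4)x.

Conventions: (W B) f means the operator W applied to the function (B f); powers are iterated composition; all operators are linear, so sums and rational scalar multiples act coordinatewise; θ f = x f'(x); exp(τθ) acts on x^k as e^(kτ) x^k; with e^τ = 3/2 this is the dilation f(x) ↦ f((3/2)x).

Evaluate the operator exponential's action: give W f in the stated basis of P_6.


exp(τθ) x^k = e^(kτ) x^k; with e^τ = 3/2 this sends x^k to (3/2)^k x^k
x ↦ 3/2 x
x^2 ↦ 9/4 x^2
applying this coordinatewise to f: exp(τθ) f = (63/8)x^2 - (21/8)x

the result is g(x) = (63/8)x^2 - (21/8)x


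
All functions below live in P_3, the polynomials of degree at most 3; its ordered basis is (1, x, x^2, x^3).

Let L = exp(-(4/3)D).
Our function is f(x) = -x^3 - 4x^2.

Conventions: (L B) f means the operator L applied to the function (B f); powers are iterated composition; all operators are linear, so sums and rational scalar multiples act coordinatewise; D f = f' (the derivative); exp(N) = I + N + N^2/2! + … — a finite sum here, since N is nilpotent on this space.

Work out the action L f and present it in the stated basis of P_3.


order-1 term: 4x^2 + (32/3)x
order-2 term: -(16/3)x - 64/9
order-3 term: 64/27
the series for exp(-(4/3)D) f terminates at order 3
exp(-(4/3)D) f = -x^3 + (16/3)x - 128/27

the image equals g(x) = -x^3 + (16/3)x - 128/27


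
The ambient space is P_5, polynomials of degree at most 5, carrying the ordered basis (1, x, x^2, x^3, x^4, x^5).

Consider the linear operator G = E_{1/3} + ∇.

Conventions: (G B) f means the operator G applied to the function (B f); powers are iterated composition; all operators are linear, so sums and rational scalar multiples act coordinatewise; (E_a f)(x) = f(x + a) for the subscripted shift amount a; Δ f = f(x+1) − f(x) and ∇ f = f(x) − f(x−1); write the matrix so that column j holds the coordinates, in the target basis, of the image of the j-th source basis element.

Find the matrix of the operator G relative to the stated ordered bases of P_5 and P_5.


image of 1: 1
image of x: x + 4/3
image of x^2: x^2 + (8/3)x - 8/9
image of x^3: x^3 + 4x^2 - (8/3)x + 28/27
image of x^4: x^4 + (16/3)x^3 - (16/3)x^2 + (112/27)x - 80/81
image of x^5: x^5 + (20/3)x^4 - (80/9)x^3 + (280/27)x^2 - (400/81)x + 244/243
each image's coordinates form column j of the matrix

the matrix is [[1, 4/3, -8/9, 28/27, -80/81, 244/243]; [0, 1, 8/3, -8/3, 112/27, -400/81]; [0, 0, 1, 4, -16/3, 280/27]; [0, 0, 0, 1, 16/3, -80/9]; [0, 0, 0, 0, 1, 20/3]; [0, 0, 0, 0, 0, 1]] (rows listed top to bottom)


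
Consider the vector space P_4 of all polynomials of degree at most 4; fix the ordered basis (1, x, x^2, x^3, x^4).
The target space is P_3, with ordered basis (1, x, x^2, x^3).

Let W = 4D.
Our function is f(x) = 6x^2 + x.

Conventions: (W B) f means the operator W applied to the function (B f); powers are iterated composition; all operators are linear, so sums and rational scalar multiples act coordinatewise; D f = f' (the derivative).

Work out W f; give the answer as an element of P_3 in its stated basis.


D f = 12x + 1
(4D) f = 48x + 4

the result is g(x) = 48x + 4


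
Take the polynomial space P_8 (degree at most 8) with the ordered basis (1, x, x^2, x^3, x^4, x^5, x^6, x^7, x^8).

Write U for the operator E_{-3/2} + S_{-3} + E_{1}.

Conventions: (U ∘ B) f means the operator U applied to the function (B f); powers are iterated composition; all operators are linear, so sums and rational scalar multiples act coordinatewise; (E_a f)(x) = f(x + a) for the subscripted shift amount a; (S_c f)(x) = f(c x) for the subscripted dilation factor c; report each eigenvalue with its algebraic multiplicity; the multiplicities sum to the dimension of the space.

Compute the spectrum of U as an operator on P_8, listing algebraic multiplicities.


image of 1: 3
image of x: -x - 1/2
image of x^2: 11x^2 - x + 13/4
image of x^3: -25x^3 - (3/2)x^2 + (39/4)x - 19/8
image of x^4: 83x^4 - 2x^3 + (39/2)x^2 - (19/2)x + 97/16
image of x^5: -241x^5 - (5/2)x^4 + (65/2)x^3 - (95/4)x^2 + (485/16)x - 211/32
image of x^6: 731x^6 - 3x^5 + (195/4)x^4 - (95/2)x^3 + (1455/16)x^2 - (633/16)x + 793/64
image of x^7: -2185x^7 - (7/2)x^6 + (273/4)x^5 - (665/8)x^4 + (3395/16)x^3 - (4431/32)x^2 + (5551/64)x - 2059/128
image of x^8: 6563x^8 - 4x^7 + 91x^6 - 133x^5 + (3395/8)x^4 - (1477/4)x^3 + (5551/16)x^2 - (2059/16)x + 6817/256
the matrix is upper triangular; its diagonal is (3, -1, 11, -25, 83, -241, 731, -2185, 6563)
for a triangular matrix the eigenvalues are the diagonal entries, with algebraic multiplicity their repetition count

λ = -2185 (multiplicity 1), λ = -241 (multiplicity 1), λ = -25 (multiplicity 1), λ = -1 (multiplicity 1), λ = 3 (multiplicity 1), λ = 11 (multiplicity 1), λ = 83 (multiplicity 1), λ = 731 (multiplicity 1), λ = 6563 (multiplicity 1)


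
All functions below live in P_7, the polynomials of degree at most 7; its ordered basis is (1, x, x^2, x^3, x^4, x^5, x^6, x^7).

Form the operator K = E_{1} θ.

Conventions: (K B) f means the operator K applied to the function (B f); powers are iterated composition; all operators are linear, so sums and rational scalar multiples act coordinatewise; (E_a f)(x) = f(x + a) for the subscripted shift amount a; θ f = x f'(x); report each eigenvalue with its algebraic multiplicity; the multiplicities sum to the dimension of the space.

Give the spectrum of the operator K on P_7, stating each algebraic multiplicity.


λ = 0 (multiplicity 1), λ = 1 (multiplicity 1), λ = 2 (multiplicity 1), λ = 3 (multiplicity 1), λ = 4 (multiplicity 1), λ = 5 (multiplicity 1), λ = 6 (multiplicity 1), λ = 7 (multiplicity 1)

image of 1: 0
image of x: x + 1
image of x^2: 2x^2 + 4x + 2
image of x^3: 3x^3 + 9x^2 + 9x + 3
image of x^4: 4x^4 + 16x^3 + 24x^2 + 16x + 4
image of x^5: 5x^5 + 25x^4 + 50x^3 + 50x^2 + 25x + 5
image of x^6: 6x^6 + 36x^5 + 90x^4 + 120x^3 + 90x^2 + 36x + 6
image of x^7: 7x^7 + 49x^6 + 147x^5 + 245x^4 + 245x^3 + 147x^2 + 49x + 7
the matrix is upper triangular; its diagonal is (0, 1, 2, 3, 4, 5, 6, 7)
for a triangular matrix the eigenvalues are the diagonal entries, with algebraic multiplicity their repetition count


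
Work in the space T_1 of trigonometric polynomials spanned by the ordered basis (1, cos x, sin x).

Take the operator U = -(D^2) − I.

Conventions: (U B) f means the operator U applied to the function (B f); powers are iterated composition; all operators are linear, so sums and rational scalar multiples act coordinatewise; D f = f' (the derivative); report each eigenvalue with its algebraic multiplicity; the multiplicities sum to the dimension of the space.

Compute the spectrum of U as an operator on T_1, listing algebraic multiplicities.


image of 1: -1
image of cos x: 0
image of sin x: 0
the matrix is diagonal; its diagonal is (-1, 0, 0)
for a triangular matrix the eigenvalues are the diagonal entries, with algebraic multiplicity their repetition count

λ = -1 (multiplicity 1), λ = 0 (multiplicity 2)


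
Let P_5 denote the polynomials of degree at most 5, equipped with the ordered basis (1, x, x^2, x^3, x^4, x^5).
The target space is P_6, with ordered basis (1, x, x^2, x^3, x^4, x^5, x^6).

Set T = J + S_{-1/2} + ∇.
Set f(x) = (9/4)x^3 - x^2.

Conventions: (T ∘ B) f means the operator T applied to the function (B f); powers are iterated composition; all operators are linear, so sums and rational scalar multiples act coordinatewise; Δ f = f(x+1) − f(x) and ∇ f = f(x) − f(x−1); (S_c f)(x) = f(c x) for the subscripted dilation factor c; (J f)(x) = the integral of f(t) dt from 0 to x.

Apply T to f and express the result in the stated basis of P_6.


J f = (9/16)x^4 - (1/3)x^3
S_{-1/2} f = -(9/32)x^3 - (1/4)x^2
∇ f = (27/4)x^2 - (35/4)x + 13/4
(J + S_{-1/2} + ∇) f = (9/16)x^4 - (59/96)x^3 + (13/2)x^2 - (35/4)x + 13/4

the image equals g(x) = (9/16)x^4 - (59/96)x^3 + (13/2)x^2 - (35/4)x + 13/4


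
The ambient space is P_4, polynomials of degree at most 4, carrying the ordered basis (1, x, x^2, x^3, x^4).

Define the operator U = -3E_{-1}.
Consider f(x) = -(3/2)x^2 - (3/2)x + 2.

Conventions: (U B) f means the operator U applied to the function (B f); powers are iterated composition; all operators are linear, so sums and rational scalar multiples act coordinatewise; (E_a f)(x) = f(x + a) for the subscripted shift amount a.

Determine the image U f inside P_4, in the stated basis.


E_{-1} f = -(3/2)x^2 + (3/2)x + 2
(-3E_{-1}) f = (9/2)x^2 - (9/2)x - 6

the result is g(x) = (9/2)x^2 - (9/2)x - 6


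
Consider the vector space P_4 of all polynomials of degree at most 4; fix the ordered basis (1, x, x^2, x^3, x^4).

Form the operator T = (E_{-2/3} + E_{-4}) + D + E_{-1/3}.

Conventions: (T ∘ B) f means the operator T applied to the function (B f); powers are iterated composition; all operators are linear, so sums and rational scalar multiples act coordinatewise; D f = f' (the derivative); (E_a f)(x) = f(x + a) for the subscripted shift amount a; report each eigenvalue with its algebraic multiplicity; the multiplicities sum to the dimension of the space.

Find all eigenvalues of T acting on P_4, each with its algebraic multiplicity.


λ = 3 (multiplicity 5)

image of 1: 3
image of x: 3x - 4
image of x^2: 3x^2 - 8x + 149/9
image of x^3: 3x^3 - 12x^2 + (149/3)x - 193/3
image of x^4: 3x^4 - 16x^3 + (298/3)x^2 - (772/3)x + 20753/81
the matrix is upper triangular; its diagonal is (3, 3, 3, 3, 3)
for a triangular matrix the eigenvalues are the diagonal entries, with algebraic multiplicity their repetition count


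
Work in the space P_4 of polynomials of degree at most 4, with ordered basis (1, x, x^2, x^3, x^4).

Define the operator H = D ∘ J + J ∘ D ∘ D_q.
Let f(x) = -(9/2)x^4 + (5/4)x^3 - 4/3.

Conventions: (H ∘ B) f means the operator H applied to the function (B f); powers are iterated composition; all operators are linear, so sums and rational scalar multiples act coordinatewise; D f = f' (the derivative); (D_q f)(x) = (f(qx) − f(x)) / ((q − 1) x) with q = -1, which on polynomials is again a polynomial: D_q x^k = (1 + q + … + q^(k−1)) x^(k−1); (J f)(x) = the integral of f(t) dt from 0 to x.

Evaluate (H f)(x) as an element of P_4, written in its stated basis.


J f = -(9/10)x^5 + (5/16)x^4 - (4/3)x
D J f = -(9/2)x^4 + (5/4)x^3 - 4/3
D_q f = (5/4)x^2
D D_q f = (5/2)x
J D D_q f = (5/4)x^2
(D ∘ J + J ∘ D ∘ D_q) f = -(9/2)x^4 + (5/4)x^3 + (5/4)x^2 - 4/3

the image equals g(x) = -(9/2)x^4 + (5/4)x^3 + (5/4)x^2 - 4/3


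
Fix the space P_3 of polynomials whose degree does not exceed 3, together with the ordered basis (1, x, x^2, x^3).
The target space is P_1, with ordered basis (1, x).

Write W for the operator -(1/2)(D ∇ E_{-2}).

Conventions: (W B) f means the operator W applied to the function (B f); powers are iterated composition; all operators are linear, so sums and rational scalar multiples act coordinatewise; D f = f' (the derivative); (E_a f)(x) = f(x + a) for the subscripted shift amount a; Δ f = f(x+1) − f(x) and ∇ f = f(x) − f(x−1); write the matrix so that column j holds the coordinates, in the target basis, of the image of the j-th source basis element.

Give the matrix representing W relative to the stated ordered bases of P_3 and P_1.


the matrix is [[0, 0, -1, 15/2]; [0, 0, 0, -3]] (rows listed top to bottom)

image of 1: 0
image of x: 0
image of x^2: -1
image of x^3: -3x + 15/2
each image's coordinates form column j of the matrix


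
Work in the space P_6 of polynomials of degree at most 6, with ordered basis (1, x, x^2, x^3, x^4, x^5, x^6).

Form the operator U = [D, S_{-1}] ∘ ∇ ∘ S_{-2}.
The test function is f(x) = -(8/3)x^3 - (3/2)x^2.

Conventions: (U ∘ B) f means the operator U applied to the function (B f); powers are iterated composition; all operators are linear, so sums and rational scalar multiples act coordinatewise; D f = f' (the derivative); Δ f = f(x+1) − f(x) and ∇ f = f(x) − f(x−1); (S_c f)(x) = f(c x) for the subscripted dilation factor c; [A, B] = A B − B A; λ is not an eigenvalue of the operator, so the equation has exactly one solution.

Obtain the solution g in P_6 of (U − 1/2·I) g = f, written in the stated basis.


g(x) = (16/3)x^3 + 3x^2 - 1024x - 608

write g with unknown coordinates in the stated basis and equate coefficients in (U − 1/2·I) g = f
solving from the highest basis element down gives g = (16/3)x^3 + 3x^2 - 1024x - 608
check: U g = -512x - 304
so U g − 1/2·g = -(8/3)x^3 - (3/2)x^2 = f ✓


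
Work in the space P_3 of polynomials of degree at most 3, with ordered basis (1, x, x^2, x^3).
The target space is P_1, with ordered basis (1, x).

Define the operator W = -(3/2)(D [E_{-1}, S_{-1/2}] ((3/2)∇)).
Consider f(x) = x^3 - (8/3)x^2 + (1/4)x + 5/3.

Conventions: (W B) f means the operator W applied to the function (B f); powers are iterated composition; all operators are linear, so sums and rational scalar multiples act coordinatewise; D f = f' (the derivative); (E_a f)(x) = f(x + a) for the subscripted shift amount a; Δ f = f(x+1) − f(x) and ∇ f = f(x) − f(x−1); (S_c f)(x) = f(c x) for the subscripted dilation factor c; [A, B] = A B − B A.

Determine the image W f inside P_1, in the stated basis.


∇ f = 3x^2 - (25/3)x + 47/12
((3/2)∇) f = (9/2)x^2 - (25/2)x + 47/8
S_{-1/2} ((3/2)∇) f = (9/8)x^2 + (25/4)x + 47/8
E_{-1} S_{-1/2} ((3/2)∇) f = (9/8)x^2 + 4x + 3/4
E_{-1} ((3/2)∇) f = (9/2)x^2 - (43/2)x + 183/8
S_{-1/2} E_{-1} ((3/2)∇) f = (9/8)x^2 + (43/4)x + 183/8
[E_{-1}, S_{-1/2}] ((3/2)∇) f = -(27/4)x - 177/8
D [E_{-1}, S_{-1/2}] ((3/2)∇) f = -27/4
(-(3/2)(D [E_{-1}, S_{-1/2}] ((3/2)∇))) f = 81/8

the image equals g(x) = 81/8


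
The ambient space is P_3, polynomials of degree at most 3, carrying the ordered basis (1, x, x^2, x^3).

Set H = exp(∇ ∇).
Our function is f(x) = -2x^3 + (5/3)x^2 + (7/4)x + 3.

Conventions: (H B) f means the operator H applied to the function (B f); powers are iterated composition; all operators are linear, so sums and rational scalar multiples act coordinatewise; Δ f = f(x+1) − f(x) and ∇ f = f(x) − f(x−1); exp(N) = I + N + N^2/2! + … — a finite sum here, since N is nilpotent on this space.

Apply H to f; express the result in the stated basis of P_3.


order-1 term: -12x + 46/3
the series for exp(∇ ∇) f terminates at order 1
exp(∇ ∇) f = -2x^3 + (5/3)x^2 - (41/4)x + 55/3

the result is g(x) = -2x^3 + (5/3)x^2 - (41/4)x + 55/3


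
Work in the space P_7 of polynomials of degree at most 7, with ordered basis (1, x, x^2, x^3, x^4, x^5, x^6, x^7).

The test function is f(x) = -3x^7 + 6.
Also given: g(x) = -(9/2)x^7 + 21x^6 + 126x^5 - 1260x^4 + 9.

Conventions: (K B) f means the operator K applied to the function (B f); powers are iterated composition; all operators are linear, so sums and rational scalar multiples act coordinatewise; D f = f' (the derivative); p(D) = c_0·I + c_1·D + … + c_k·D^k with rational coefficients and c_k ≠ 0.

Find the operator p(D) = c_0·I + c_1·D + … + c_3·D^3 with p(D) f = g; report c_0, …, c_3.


p(D) = (3/2)·I − D − D^2 + 2·D^3, i.e. c_0 = 3/2, c_1 = -1, c_2 = -1, c_3 = 2

D^0 f = -3x^7 + 6
D^1 f = -21x^6
D^2 f = -126x^5
D^3 f = -630x^4
matching coefficients of g against c_0 f + c_1 Df + … from the top degree down determines the c_i
solution: c_0 = 3/2, c_1 = -1, c_2 = -1, c_3 = 2


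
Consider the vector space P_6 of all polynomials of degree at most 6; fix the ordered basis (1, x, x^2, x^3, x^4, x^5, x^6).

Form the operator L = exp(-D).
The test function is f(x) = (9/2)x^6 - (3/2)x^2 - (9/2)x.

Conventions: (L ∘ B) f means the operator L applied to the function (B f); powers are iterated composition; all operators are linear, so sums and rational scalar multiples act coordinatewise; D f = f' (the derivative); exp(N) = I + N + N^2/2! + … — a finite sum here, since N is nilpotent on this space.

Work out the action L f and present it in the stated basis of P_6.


order-1 term: -27x^5 + 3x + 9/2
order-2 term: (135/2)x^4 - 3/2
order-3 term: -90x^3
order-4 term: (135/2)x^2
order-5 term: -27x
order-6 term: 9/2
the series for exp(-D) f terminates at order 6
exp(-D) f = (9/2)x^6 - 27x^5 + (135/2)x^4 - 90x^3 + 66x^2 - (57/2)x + 15/2

g(x) = (9/2)x^6 - 27x^5 + (135/2)x^4 - 90x^3 + 66x^2 - (57/2)x + 15/2


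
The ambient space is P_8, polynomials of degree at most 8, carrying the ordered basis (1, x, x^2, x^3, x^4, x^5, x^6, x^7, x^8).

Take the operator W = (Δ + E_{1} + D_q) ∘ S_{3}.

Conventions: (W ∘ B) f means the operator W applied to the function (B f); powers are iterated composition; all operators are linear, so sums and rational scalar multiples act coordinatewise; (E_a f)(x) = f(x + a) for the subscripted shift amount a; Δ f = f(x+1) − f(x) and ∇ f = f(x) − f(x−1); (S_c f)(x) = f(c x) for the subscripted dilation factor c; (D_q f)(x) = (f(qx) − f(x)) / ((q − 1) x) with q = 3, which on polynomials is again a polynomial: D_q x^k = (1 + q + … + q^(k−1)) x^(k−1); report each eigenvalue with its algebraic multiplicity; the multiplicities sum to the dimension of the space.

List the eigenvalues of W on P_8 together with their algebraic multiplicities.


λ = 1 (multiplicity 1), λ = 3 (multiplicity 1), λ = 9 (multiplicity 1), λ = 27 (multiplicity 1), λ = 81 (multiplicity 1), λ = 243 (multiplicity 1), λ = 729 (multiplicity 1), λ = 2187 (multiplicity 1), λ = 6561 (multiplicity 1)

image of 1: 1
image of x: 3x + 9
image of x^2: 9x^2 + 72x + 18
image of x^3: 27x^3 + 513x^2 + 162x + 54
image of x^4: 81x^4 + 3888x^3 + 972x^2 + 648x + 162
image of x^5: 243x^5 + 31833x^4 + 4860x^3 + 4860x^2 + 2430x + 486
image of x^6: 729x^6 + 274104x^5 + 21870x^4 + 29160x^3 + 21870x^2 + 8748x + 1458
image of x^7: 2187x^7 + 2421009x^6 + 91854x^5 + 153090x^4 + 153090x^3 + 91854x^2 + 30618x + 4374
image of x^8: 6561x^8 + 21625056x^7 + 367416x^6 + 734832x^5 + 918540x^4 + 734832x^3 + 367416x^2 + 104976x + 13122
the matrix is upper triangular; its diagonal is (1, 3, 9, 27, 81, 243, 729, 2187, 6561)
for a triangular matrix the eigenvalues are the diagonal entries, with algebraic multiplicity their repetition count


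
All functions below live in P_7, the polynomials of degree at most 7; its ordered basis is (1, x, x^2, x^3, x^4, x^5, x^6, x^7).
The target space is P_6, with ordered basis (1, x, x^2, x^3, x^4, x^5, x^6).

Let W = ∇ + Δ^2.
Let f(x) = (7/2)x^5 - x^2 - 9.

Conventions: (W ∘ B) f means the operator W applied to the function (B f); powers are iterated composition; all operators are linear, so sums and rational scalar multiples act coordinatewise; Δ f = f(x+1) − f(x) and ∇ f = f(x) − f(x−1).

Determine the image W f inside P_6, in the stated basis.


∇ f = (35/2)x^4 - 35x^3 + 35x^2 - (39/2)x + 9/2
Δ f = (35/2)x^4 + 35x^3 + 35x^2 + (31/2)x + 5/2
Δ Δ f = 70x^3 + 210x^2 + 245x + 103
(∇ + Δ^2) f = (35/2)x^4 + 35x^3 + 245x^2 + (451/2)x + 215/2

the image equals g(x) = (35/2)x^4 + 35x^3 + 245x^2 + (451/2)x + 215/2


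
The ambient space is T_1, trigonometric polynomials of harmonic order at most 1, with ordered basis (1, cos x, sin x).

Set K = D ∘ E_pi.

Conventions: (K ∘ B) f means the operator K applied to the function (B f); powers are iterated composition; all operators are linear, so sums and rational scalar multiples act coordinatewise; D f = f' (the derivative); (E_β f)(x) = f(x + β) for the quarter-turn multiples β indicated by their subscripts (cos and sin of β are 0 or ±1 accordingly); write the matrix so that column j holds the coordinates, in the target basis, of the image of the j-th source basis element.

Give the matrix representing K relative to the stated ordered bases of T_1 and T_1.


image of 1: 0
image of cos x: sin x
image of sin x: -cos x
each image's coordinates form column j of the matrix

the matrix is [[0, 0, 0]; [0, 0, -1]; [0, 1, 0]] (rows listed top to bottom)


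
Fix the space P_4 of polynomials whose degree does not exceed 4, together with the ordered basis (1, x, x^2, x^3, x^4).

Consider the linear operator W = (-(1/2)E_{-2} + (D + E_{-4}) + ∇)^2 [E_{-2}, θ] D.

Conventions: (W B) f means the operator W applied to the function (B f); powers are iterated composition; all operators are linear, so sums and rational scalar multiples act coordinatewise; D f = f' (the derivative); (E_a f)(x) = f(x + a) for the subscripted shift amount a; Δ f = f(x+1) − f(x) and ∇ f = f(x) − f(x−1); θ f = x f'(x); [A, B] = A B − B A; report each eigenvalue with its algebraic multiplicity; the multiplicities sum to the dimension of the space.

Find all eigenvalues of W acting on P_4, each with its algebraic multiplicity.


image of 1: 0
image of x: 0
image of x^2: -1
image of x^3: -3x + 18
image of x^4: -6x^2 + 72x - 480
the matrix is upper triangular; its diagonal is (0, 0, 0, 0, 0)
for a triangular matrix the eigenvalues are the diagonal entries, with algebraic multiplicity their repetition count

λ = 0 (multiplicity 5)


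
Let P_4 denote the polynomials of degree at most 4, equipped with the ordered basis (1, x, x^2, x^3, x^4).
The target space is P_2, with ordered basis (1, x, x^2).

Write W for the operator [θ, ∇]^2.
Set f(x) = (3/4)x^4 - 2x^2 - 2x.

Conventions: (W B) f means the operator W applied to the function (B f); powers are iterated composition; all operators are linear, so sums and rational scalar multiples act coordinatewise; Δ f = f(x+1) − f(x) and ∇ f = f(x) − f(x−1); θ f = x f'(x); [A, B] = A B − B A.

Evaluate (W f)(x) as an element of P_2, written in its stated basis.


∇ f = 3x^3 - (9/2)x^2 - x - 3/4
θ ∇ f = 9x^3 - 9x^2 - x
θ f = 3x^4 - 4x^2 - 2x
∇ θ f = 12x^3 - 18x^2 + 4x - 1
[θ, ∇] f = -3x^3 + 9x^2 - 5x + 1
∇ [θ, ∇] f = -9x^2 + 27x - 17
θ ∇ [θ, ∇] f = -18x^2 + 27x
θ [θ, ∇] f = -9x^3 + 18x^2 - 5x
∇ θ [θ, ∇] f = -27x^2 + 63x - 32
[θ, ∇] [θ, ∇] f = 9x^2 - 36x + 32

g(x) = 9x^2 - 36x + 32


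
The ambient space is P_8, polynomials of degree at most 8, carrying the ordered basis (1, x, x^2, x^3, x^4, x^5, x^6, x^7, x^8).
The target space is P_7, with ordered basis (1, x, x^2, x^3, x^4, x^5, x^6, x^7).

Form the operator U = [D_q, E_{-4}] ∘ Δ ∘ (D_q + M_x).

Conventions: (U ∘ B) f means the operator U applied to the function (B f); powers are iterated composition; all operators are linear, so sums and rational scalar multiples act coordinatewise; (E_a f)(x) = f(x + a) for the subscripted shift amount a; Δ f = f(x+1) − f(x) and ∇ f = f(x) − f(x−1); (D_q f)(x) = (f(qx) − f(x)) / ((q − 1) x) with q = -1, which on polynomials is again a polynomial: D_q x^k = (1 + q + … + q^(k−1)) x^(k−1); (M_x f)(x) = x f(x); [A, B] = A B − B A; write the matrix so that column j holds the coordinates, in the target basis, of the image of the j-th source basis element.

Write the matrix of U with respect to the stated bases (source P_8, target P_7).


the matrix is [[0, 0, -24, 80, -1040, 2904, -29512, 68392, -711840]; [0, 0, 0, 32, 80, 1728, 5656, 65632, 254112]; [0, 0, 0, 0, -80, 144, -8176, 7728, -433248]; [0, 0, 0, 0, 0, 96, 336, 11232, 48096]; [0, 0, 0, 0, 0, 0, -168, 96, -30816]; [0, 0, 0, 0, 0, 0, 0, 192, 864]; [0, 0, 0, 0, 0, 0, 0, 0, -288]; [0, 0, 0, 0, 0, 0, 0, 0, 0]] (rows listed top to bottom)

image of 1: 0
image of x: 0
image of x^2: -24
image of x^3: 32x + 80
image of x^4: -80x^2 + 80x - 1040
image of x^5: 96x^3 + 144x^2 + 1728x + 2904
image of x^6: -168x^4 + 336x^3 - 8176x^2 + 5656x - 29512
image of x^7: 192x^5 + 96x^4 + 11232x^3 + 7728x^2 + 65632x + 68392
image of x^8: -288x^6 + 864x^5 - 30816x^4 + 48096x^3 - 433248x^2 + 254112x - 711840
each image's coordinates form column j of the matrix


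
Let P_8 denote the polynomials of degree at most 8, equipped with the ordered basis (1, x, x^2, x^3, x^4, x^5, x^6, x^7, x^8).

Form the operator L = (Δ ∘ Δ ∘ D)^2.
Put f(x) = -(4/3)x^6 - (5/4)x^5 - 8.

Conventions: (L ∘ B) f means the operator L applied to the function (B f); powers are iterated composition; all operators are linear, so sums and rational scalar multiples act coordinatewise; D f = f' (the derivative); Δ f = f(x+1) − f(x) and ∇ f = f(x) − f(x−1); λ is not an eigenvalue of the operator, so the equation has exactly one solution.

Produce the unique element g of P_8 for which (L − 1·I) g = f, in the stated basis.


g(x) = (4/3)x^6 + (5/4)x^5 + 968

write g with unknown coordinates in the stated basis and equate coefficients in (L − 1·I) g = f
solving from the highest basis element down gives g = (4/3)x^6 + (5/4)x^5 + 968
check: L g = 960
so L g − 1·g = -(4/3)x^6 - (5/4)x^5 - 8 = f ✓


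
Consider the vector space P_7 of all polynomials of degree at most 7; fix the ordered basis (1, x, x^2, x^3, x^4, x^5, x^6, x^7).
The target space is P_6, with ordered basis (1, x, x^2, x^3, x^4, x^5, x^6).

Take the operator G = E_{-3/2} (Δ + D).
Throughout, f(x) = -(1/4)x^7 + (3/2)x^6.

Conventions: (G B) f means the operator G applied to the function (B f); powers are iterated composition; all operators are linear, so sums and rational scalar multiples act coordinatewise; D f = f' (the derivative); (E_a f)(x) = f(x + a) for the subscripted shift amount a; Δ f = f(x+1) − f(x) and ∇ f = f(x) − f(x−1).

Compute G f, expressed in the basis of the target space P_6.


Δ f = -(7/4)x^6 + (15/4)x^5 + (55/4)x^4 + (85/4)x^3 + (69/4)x^2 + (29/4)x + 5/4
D f = -(7/4)x^6 + 9x^5
(Δ + D) f = -(7/2)x^6 + (51/4)x^5 + (55/4)x^4 + (85/4)x^3 + (69/4)x^2 + (29/4)x + 5/4
E_{-3/2} (Δ + D) f = -(7/2)x^6 + (177/4)x^5 - 200x^4 + (3695/8)x^3 - (18843/32)x^2 + (25313/64)x - 7015/64

the image equals g(x) = -(7/2)x^6 + (177/4)x^5 - 200x^4 + (3695/8)x^3 - (18843/32)x^2 + (25313/64)x - 7015/64


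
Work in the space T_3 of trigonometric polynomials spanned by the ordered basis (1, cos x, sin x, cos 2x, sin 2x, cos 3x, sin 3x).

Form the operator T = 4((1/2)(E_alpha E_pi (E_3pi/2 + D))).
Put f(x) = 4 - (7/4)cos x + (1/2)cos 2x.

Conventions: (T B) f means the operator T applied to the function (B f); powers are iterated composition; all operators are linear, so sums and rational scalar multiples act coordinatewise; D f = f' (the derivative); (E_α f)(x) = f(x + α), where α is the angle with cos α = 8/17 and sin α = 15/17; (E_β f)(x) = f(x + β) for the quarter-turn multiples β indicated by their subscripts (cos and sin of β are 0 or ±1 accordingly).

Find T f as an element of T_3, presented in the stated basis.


E_3pi/2 f = 4 - (7/4)sin x - (1/2)cos 2x
D f = (7/4)sin x - sin 2x
(E_3pi/2 + D) f = 4 - (1/2)cos 2x - sin 2x
E_pi (E_3pi/2 + D) f = 4 - (1/2)cos 2x - sin 2x
E_alpha E_pi (E_3pi/2 + D) f = 4 - (319/578)cos 2x + (281/289)sin 2x
((1/2)(E_alpha E_pi (E_3pi/2 + D))) f = 2 - (319/1156)cos 2x + (281/578)sin 2x
(4((1/2)(E_alpha E_pi (E_3pi/2 + D)))) f = 8 - (319/289)cos 2x + (562/289)sin 2x

the image equals g(x) = 8 - (319/289)cos 2x + (562/289)sin 2x


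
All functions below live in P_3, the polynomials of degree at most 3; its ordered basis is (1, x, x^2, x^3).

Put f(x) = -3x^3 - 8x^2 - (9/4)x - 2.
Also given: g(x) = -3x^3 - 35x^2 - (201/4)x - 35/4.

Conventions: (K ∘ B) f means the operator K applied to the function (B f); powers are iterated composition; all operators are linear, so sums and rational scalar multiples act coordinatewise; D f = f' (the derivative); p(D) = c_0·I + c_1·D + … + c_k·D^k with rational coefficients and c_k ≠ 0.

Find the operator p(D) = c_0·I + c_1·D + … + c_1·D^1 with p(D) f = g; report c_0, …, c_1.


D^0 f = -3x^3 - 8x^2 - (9/4)x - 2
D^1 f = -9x^2 - 16x - 9/4
matching coefficients of g against c_0 f + c_1 Df + … from the top degree down determines the c_i
solution: c_0 = 1, c_1 = 3

c_0 = 1, c_1 = 3


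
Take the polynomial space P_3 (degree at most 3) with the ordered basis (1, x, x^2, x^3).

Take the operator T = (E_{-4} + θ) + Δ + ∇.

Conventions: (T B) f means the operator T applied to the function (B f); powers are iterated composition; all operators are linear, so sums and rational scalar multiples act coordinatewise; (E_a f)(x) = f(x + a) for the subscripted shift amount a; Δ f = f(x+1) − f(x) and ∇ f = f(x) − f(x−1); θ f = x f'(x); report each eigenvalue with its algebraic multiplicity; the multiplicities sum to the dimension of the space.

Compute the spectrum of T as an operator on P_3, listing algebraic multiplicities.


image of 1: 1
image of x: 2x - 2
image of x^2: 3x^2 - 4x + 16
image of x^3: 4x^3 - 6x^2 + 48x - 62
the matrix is upper triangular; its diagonal is (1, 2, 3, 4)
for a triangular matrix the eigenvalues are the diagonal entries, with algebraic multiplicity their repetition count

λ = 1 (multiplicity 1), λ = 2 (multiplicity 1), λ = 3 (multiplicity 1), λ = 4 (multiplicity 1)


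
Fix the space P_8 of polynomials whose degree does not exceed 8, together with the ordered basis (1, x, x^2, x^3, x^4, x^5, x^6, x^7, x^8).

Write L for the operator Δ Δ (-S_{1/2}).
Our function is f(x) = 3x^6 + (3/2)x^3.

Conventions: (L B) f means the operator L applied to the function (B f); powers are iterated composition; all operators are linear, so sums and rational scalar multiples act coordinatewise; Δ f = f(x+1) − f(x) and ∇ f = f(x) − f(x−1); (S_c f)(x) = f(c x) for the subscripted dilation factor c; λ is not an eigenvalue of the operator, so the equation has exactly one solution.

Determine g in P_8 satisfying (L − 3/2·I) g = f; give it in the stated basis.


write g with unknown coordinates in the stated basis and equate coefficients in (L − 3/2·I) g = f
solving from the highest basis element down gives g = -2x^6 + (5/8)x^4 + (3/2)x^3 + (65/16)x^2 + (19/8)x - 113/96
check: L g = (15/16)x^4 + (15/4)x^3 + (195/32)x^2 + (57/16)x - 113/64
so L g − 3/2·g = 3x^6 + (3/2)x^3 = f ✓

the image equals g(x) = -2x^6 + (5/8)x^4 + (3/2)x^3 + (65/16)x^2 + (19/8)x - 113/96


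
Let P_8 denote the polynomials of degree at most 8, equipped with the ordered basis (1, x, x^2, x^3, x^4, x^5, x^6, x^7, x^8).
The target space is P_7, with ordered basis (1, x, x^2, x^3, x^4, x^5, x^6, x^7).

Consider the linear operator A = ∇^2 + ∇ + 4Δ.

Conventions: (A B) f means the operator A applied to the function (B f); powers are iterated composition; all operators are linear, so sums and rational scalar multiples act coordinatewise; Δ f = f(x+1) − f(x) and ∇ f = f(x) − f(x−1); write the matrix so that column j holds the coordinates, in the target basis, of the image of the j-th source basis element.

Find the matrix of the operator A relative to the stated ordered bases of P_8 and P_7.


image of 1: 0
image of x: 5
image of x^2: 10x + 5
image of x^3: 15x^2 + 15x - 1
image of x^4: 20x^3 + 30x^2 - 4x + 17
image of x^5: 25x^4 + 50x^3 - 10x^2 + 85x - 25
image of x^6: 30x^5 + 75x^4 - 20x^3 + 255x^2 - 150x + 65
image of x^7: 35x^6 + 105x^5 - 35x^4 + 595x^3 - 525x^2 + 455x - 121
image of x^8: 40x^7 + 140x^6 - 56x^5 + 1190x^4 - 1400x^3 + 1820x^2 - 968x + 257
each image's coordinates form column j of the matrix

the matrix is [[0, 5, 5, -1, 17, -25, 65, -121, 257]; [0, 0, 10, 15, -4, 85, -150, 455, -968]; [0, 0, 0, 15, 30, -10, 255, -525, 1820]; [0, 0, 0, 0, 20, 50, -20, 595, -1400]; [0, 0, 0, 0, 0, 25, 75, -35, 1190]; [0, 0, 0, 0, 0, 0, 30, 105, -56]; [0, 0, 0, 0, 0, 0, 0, 35, 140]; [0, 0, 0, 0, 0, 0, 0, 0, 40]] (rows listed top to bottom)


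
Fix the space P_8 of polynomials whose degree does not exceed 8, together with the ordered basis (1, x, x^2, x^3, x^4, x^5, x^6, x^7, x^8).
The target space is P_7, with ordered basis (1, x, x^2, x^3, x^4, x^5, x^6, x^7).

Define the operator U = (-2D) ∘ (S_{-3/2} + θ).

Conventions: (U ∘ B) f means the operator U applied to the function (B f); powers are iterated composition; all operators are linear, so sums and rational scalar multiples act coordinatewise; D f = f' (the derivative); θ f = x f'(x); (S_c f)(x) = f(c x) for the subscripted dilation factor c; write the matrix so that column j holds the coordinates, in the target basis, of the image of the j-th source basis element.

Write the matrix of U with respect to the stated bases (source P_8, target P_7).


image of 1: 0
image of x: 1
image of x^2: -17x
image of x^3: (9/4)x^2
image of x^4: -(145/2)x^3
image of x^5: (415/16)x^4
image of x^6: -(3339/16)x^5
image of x^7: (9037/64)x^6
image of x^8: -(8609/16)x^7
each image's coordinates form column j of the matrix

the matrix is [[0, 1, 0, 0, 0, 0, 0, 0, 0]; [0, 0, -17, 0, 0, 0, 0, 0, 0]; [0, 0, 0, 9/4, 0, 0, 0, 0, 0]; [0, 0, 0, 0, -145/2, 0, 0, 0, 0]; [0, 0, 0, 0, 0, 415/16, 0, 0, 0]; [0, 0, 0, 0, 0, 0, -3339/16, 0, 0]; [0, 0, 0, 0, 0, 0, 0, 9037/64, 0]; [0, 0, 0, 0, 0, 0, 0, 0, -8609/16]] (rows listed top to bottom)
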